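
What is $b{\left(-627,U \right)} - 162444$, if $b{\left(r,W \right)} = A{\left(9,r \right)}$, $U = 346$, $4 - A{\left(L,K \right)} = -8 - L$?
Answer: $-162423$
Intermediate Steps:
$A{\left(L,K \right)} = 12 + L$ ($A{\left(L,K \right)} = 4 - \left(-8 - L\right) = 4 + \left(8 + L\right) = 12 + L$)
$b{\left(r,W \right)} = 21$ ($b{\left(r,W \right)} = 12 + 9 = 21$)
$b{\left(-627,U \right)} - 162444 = 21 - 162444 = -162423$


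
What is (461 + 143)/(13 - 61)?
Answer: -151/12 ≈ -12.583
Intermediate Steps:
(461 + 143)/(13 - 61) = 604/(-48) = 604*(-1/48) = -151/12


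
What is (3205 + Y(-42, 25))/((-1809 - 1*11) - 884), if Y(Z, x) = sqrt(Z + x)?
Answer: -3205/2704 - I*sqrt(17)/2704 ≈ -1.1853 - 0.0015248*I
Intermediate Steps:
(3205 + Y(-42, 25))/((-1809 - 1*11) - 884) = (3205 + sqrt(-42 + 25))/((-1809 - 1*11) - 884) = (3205 + sqrt(-17))/((-1809 - 11) - 884) = (3205 + I*sqrt(17))/(-1820 - 884) = (3205 + I*sqrt(17))/(-2704) = (3205 + I*sqrt(17))*(-1/2704) = -3205/2704 - I*sqrt(17)/2704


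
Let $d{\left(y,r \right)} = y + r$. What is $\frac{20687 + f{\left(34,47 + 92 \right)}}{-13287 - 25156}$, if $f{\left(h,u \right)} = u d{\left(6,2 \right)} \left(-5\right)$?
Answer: $- \frac{15127}{38443} \approx -0.39349$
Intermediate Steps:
$d{\left(y,r \right)} = r + y$
$f{\left(h,u \right)} = - 40 u$ ($f{\left(h,u \right)} = u \left(2 + 6\right) \left(-5\right) = u 8 \left(-5\right) = 8 u \left(-5\right) = - 40 u$)
$\frac{20687 + f{\left(34,47 + 92 \right)}}{-13287 - 25156} = \frac{20687 - 40 \left(47 + 92\right)}{-13287 - 25156} = \frac{20687 - 5560}{-38443} = \left(20687 - 5560\right) \left(- \frac{1}{38443}\right) = 15127 \left(- \frac{1}{38443}\right) = - \frac{15127}{38443}$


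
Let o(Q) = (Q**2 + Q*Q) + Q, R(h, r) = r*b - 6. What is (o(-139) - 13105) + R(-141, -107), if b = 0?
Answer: 25392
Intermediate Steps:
R(h, r) = -6 (R(h, r) = r*0 - 6 = 0 - 6 = -6)
o(Q) = Q + 2*Q**2 (o(Q) = (Q**2 + Q**2) + Q = 2*Q**2 + Q = Q + 2*Q**2)
(o(-139) - 13105) + R(-141, -107) = (-139*(1 + 2*(-139)) - 13105) - 6 = (-139*(1 - 278) - 13105) - 6 = (-139*(-277) - 13105) - 6 = (38503 - 13105) - 6 = 25398 - 6 = 25392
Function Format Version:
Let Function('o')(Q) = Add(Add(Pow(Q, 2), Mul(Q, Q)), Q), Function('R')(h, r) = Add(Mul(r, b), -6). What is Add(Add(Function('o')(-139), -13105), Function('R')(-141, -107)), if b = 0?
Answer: 25392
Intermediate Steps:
Function('R')(h, r) = -6 (Function('R')(h, r) = Add(Mul(r, 0), -6) = Add(0, -6) = -6)
Function('o')(Q) = Add(Q, Mul(2, Pow(Q, 2))) (Function('o')(Q) = Add(Add(Pow(Q, 2), Pow(Q, 2)), Q) = Add(Mul(2, Pow(Q, 2)), Q) = Add(Q, Mul(2, Pow(Q, 2))))
Add(Add(Function('o')(-139), -13105), Function('R')(-141, -107)) = Add(Add(Mul(-139, Add(1, Mul(2, -139))), -13105), -6) = Add(Add(Mul(-139, Add(1, -278)), -13105), -6) = Add(Add(Mul(-139, -277), -13105), -6) = Add(Add(38503, -13105), -6) = Add(25398, -6) = 25392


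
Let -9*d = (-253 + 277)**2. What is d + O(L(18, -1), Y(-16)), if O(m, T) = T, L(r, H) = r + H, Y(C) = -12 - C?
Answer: -60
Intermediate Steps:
L(r, H) = H + r
d = -64 (d = -(-253 + 277)**2/9 = -1/9*24**2 = -1/9*576 = -64)
d + O(L(18, -1), Y(-16)) = -64 + (-12 - 1*(-16)) = -64 + (-12 + 16) = -64 + 4 = -60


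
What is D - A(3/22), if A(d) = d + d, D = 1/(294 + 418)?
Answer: -2125/7832 ≈ -0.27132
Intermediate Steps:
D = 1/712 ≈ 0.0014045
A(d) = 2*d
D - A(3/22) = 1/712 - 2*3/22 = 1/712 - 1*3/11 = 1/712 - 3/11 = -2125/7832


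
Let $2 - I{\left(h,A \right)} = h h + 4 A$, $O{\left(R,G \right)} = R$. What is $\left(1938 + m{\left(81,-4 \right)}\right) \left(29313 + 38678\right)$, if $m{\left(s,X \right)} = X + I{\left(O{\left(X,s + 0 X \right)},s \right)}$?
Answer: $108513636$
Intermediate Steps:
$I{\left(h,A \right)} = 2 - h^{2} - 4 A$ ($I{\left(h,A \right)} = 2 - \left(h h + 4 A\right) = 2 - \left(h^{2} + 4 A\right) = 2 - h^{2} - 4 A$)
$m{\left(s,X \right)} = 2 + X - X^{2} - 4 s$ ($m{\left(s,X \right)} = X - \left(-2 + X^{2} + 4 s\right) = 2 + X - X^{2} - 4 s$)
$\left(1938 + m{\left(81,-4 \right)}\right) \left(29313 + 38678\right) = \left(1938 - 342\right) \left(29313 + 38678\right) = \left(1938 - 342\right) 67991 = 1596 \cdot 67991 = 108513636$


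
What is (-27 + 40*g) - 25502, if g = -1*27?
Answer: -26609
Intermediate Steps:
g = -27
(-27 + 40*g) - 25502 = (-27 + 40*(-27)) - 25502 = (-27 - 1080) - 25502 = -1107 - 25502 = -26609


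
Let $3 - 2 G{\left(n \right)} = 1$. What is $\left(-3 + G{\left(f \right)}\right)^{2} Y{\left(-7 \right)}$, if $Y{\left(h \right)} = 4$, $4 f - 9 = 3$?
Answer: $16$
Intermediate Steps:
$f = 3$ ($f = \frac{9}{4} + \frac{1}{4} \cdot 3 = \frac{9}{4} + \frac{3}{4} = 3$)
$G{\left(n \right)} = 1$ ($G{\left(n \right)} = \frac{3}{2} - \frac{1}{2} = 1$)
$\left(-3 + G{\left(f \right)}\right)^{2} Y{\left(-7 \right)} = \left(-3 + 1\right)^{2} \cdot 4 = \left(-2\right)^{2} \cdot 4 = 4 \cdot 4 = 16$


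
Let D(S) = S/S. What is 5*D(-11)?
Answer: 5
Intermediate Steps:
D(S) = 1
5*D(-11) = 5*1 = 5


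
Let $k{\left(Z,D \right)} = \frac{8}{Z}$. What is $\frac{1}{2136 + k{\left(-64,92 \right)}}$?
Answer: $\frac{8}{17087} \approx 0.00046819$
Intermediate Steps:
$\frac{1}{2136 + k{\left(-64,92 \right)}} = \frac{1}{2136 + \frac{8}{-64}} = \frac{1}{2136 + 8 \left(- \frac{1}{64}\right)} = \frac{1}{2136 - \frac{1}{8}} = \frac{1}{\frac{17087}{8}} = \frac{8}{17087}$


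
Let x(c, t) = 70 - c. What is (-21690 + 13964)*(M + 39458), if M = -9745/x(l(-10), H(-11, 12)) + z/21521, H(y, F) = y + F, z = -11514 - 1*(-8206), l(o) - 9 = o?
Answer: -464189760668990/1527991 ≈ -3.0379e+8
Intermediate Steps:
l(o) = 9 + o
z = -3308 (z = -11514 + 8206 = -3308)
H(y, F) = F + y
M = -209957013/1527991 (M = -9745/(70 - (9 - 10)) - 3308/21521 = -9745/(70 - 1*(-1)) - 3308*1/21521 = -9745/(70 + 1) - 3308/21521 = -9745/71 - 3308/21521 = -209957013/1527991 ≈ -137.41)
(-21690 + 13964)*(M + 39458) = (-21690 + 13964)*(-209957013/1527991 + 39458) = -7726*60081511865/1527991 = -464189760668990/1527991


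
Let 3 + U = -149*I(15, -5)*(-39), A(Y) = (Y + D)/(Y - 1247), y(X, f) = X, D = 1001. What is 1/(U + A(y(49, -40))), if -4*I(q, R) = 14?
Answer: -1198/24370167 ≈ -4.9158e-5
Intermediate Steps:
I(q, R) = -7/2 (I(q, R) = -¼*14 = -7/2)
A(Y) = (1001 + Y)/(-1247 + Y) (A(Y) = (Y + 1001)/(Y - 1247) = (1001 + Y)/(-1247 + Y))
U = -40683/2 (U = -3 - 149*(-7/2)*(-39) = -3 + (1043/2)*(-39) = -3 - 40677/2 = -40683/2 ≈ -20342.)
1/(U + A(y(49, -40))) = 1/(-40683/2 + (1001 + 49)/(-1247 + 49)) = 1/(-40683/2 + 1050/(-1198)) = 1/(-40683/2 - 1/1198*1050) = 1/(-40683/2 - 525/599) = 1/(-24370167/1198) = -1198/24370167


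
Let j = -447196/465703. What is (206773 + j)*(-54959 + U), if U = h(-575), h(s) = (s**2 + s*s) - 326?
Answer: 58351011386565195/465703 ≈ 1.2530e+11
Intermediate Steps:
j = -447196/465703 (j = -447196*1/465703 = -447196/465703 ≈ -0.96026)
h(s) = -326 + 2*s**2 (h(s) = (s**2 + s**2) - 326 = 2*s**2 - 326 = -326 + 2*s**2)
U = 660924 (U = -326 + 2*(-575)**2 = -326 + 2*330625 = -326 + 661250 = 660924)
(206773 + j)*(-54959 + U) = (206773 - 447196/465703)*(-54959 + 660924) = (96294359223/465703)*605965 = 58351011386565195/465703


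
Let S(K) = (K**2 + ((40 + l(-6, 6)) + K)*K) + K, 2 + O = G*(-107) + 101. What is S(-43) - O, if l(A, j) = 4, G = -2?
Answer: 1450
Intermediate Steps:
O = 313 (O = -2 + (-2*(-107) + 101) = -2 + (214 + 101) = -2 + 315 = 313)
S(K) = K + K**2 + K*(44 + K) (S(K) = (K**2 + ((40 + 4) + K)*K) + K = (K**2 + (44 + K)*K) + K = (K**2 + K*(44 + K)) + K = K + K**2 + K*(44 + K))
S(-43) - O = -43*(45 + 2*(-43)) - 1*313 = -43*(45 - 86) - 313 = -43*(-41) - 313 = 1763 - 313 = 1450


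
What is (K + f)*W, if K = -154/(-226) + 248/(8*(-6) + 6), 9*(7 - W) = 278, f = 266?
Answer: -133046945/21357 ≈ -6229.7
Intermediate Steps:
W = -215/9 (W = 7 - 1/9*278 = 7 - 278/9 = -215/9 ≈ -23.889)
K = -12395/2373 (K = -154*(-1/226) + 248/(-48 + 6) = 77/113 + 248/(-42) = 77/113 + 248*(-1/42) = 77/113 - 124/21 = -12395/2373 ≈ -5.2233)
(K + f)*W = (-12395/2373 + 266)*(-215/9) = (618823/2373)*(-215/9) = -133046945/21357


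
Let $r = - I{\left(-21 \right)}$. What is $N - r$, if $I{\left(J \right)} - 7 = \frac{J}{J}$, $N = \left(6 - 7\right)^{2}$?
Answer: $9$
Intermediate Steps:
$N = 1$ ($N = \left(-1\right)^{2} = 1$)
$I{\left(J \right)} = 8$ ($I{\left(J \right)} = 7 + \frac{J}{J} = 7 + 1 = 8$)
$r = -8$ ($r = \left(-1\right) 8 = -8$)
$N - r = 1 - -8 = 1 + 8 = 9$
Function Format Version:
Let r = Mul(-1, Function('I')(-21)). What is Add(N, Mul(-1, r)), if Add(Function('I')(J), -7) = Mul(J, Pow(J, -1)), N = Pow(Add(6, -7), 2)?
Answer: 9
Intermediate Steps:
N = 1 (N = Pow(-1, 2) = 1)
Function('I')(J) = 8 (Function('I')(J) = Add(7, Mul(J, Pow(J, -1))) = Add(7, 1) = 8)
r = -8 (r = Mul(-1, 8) = -8)
Add(N, Mul(-1, r)) = Add(1, Mul(-1, -8)) = Add(1, 8) = 9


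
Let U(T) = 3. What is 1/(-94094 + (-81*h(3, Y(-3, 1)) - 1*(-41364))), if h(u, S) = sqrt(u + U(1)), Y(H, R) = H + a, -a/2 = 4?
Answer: -26365/1390206767 + 81*sqrt(6)/2780413534 ≈ -1.8893e-5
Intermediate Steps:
a = -8 (a = -2*4 = -8)
Y(H, R) = -8 + H (Y(H, R) = H - 8 = -8 + H)
h(u, S) = sqrt(3 + u) (h(u, S) = sqrt(u + 3) = sqrt(3 + u))
1/(-94094 + (-81*h(3, Y(-3, 1)) - 1*(-41364))) = 1/(-94094 + (-81*sqrt(3 + 3) - 1*(-41364))) = 1/(-94094 + (-81*sqrt(6) + 41364)) = 1/(-94094 + (41364 - 81*sqrt(6))) = 1/(-52730 - 81*sqrt(6))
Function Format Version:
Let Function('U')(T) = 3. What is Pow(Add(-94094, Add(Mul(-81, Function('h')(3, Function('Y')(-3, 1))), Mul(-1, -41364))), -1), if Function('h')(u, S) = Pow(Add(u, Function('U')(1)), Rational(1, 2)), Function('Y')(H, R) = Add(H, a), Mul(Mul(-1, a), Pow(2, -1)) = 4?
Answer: Add(Rational(-26365, 1390206767), Mul(Rational(81, 2780413534), Pow(6, Rational(1, 2)))) ≈ -1.8893e-5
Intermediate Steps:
a = -8 (a = Mul(-2, 4) = -8)
Function('Y')(H, R) = Add(-8, H) (Function('Y')(H, R) = Add(H, -8) = Add(-8, H))
Function('h')(u, S) = Pow(Add(3, u), Rational(1, 2)) (Function('h')(u, S) = Pow(Add(u, 3), Rational(1, 2)) = Pow(Add(3, u), Rational(1, 2)))
Pow(Add(-94094, Add(Mul(-81, Function('h')(3, Function('Y')(-3, 1))), Mul(-1, -41364))), -1) = Pow(Add(-94094, Add(Mul(-81, Pow(Add(3, 3), Rational(1, 2))), Mul(-1, -41364))), -1) = Pow(Add(-94094, Add(Mul(-81, Pow(6, Rational(1, 2))), 41364)), -1) = Pow(Add(-94094, Add(41364, Mul(-81, Pow(6, Rational(1, 2))))), -1) = Pow(Add(-52730, Mul(-81, Pow(6, Rational(1, 2)))), -1)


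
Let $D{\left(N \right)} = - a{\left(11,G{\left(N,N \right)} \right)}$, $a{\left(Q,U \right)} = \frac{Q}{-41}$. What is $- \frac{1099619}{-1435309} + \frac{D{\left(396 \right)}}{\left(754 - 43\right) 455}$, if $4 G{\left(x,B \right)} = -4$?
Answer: $\frac{14585037816794}{19037515159845} \approx 0.76612$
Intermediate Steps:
$G{\left(x,B \right)} = -1$ ($G{\left(x,B \right)} = \frac{1}{4} \left(-4\right) = -1$)
$a{\left(Q,U \right)} = - \frac{Q}{41}$ ($a{\left(Q,U \right)} = Q \left(- \frac{1}{41}\right) = - \frac{Q}{41}$)
$D{\left(N \right)} = \frac{11}{41}$ ($D{\left(N \right)} = - \frac{\left(-1\right) 11}{41} = \left(-1\right) \left(- \frac{11}{41}\right) = \frac{11}{41}$)
$- \frac{1099619}{-1435309} + \frac{D{\left(396 \right)}}{\left(754 - 43\right) 455} = - \frac{1099619}{-1435309} + \frac{11}{41 \left(754 - 43\right) 455} = \left(-1099619\right) \left(- \frac{1}{1435309}\right) + \frac{11}{41 \cdot 711 \cdot 455} = \frac{1099619}{1435309} + \frac{11}{41 \cdot 323505} = \frac{1099619}{1435309} + \frac{11}{41} \cdot \frac{1}{323505} = \frac{1099619}{1435309} + \frac{11}{13263705} = \frac{14585037816794}{19037515159845}$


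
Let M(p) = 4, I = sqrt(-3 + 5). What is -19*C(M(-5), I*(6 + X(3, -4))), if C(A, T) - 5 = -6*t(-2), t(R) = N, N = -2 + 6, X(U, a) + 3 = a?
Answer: 361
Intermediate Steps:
X(U, a) = -3 + a
I = sqrt(2) ≈ 1.4142
N = 4
t(R) = 4
C(A, T) = -19 (C(A, T) = 5 - 6*4 = 5 - 24 = -19)
-19*C(M(-5), I*(6 + X(3, -4))) = -19*(-19) = 361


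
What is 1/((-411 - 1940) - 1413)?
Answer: -1/3764 ≈ -0.00026567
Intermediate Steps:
1/((-411 - 1940) - 1413) = 1/(-2351 - 1413) = 1/(-3764) = -1/3764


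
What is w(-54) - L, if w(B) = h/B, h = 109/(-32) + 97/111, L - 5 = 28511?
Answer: -5469587933/191808 ≈ -28516.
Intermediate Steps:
L = 28516 (L = 5 + 28511 = 28516)
h = -8995/3552 (h = 109*(-1/32) + 97*(1/111) = -109/32 + 97/111 = -8995/3552 ≈ -2.5324)
w(B) = -8995/(3552*B)
w(-54) - L = -8995/3552/(-54) - 1*28516 = -8995/3552*(-1/54) - 28516 = 8995/191808 - 28516 = -5469587933/191808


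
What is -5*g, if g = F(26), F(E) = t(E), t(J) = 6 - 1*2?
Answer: -20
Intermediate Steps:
t(J) = 4 (t(J) = 6 - 2 = 4)
F(E) = 4
g = 4
-5*g = -5*4 = -20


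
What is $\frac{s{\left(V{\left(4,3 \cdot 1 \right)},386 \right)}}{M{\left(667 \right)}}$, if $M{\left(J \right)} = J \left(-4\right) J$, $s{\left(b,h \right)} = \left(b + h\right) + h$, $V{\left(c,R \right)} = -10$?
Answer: $- \frac{381}{889778} \approx -0.0004282$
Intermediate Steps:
$s{\left(b,h \right)} = b + 2 h$
$M{\left(J \right)} = - 4 J^{2}$ ($M{\left(J \right)} = - 4 J J = - 4 J^{2}$)
$\frac{s{\left(V{\left(4,3 \cdot 1 \right)},386 \right)}}{M{\left(667 \right)}} = \frac{-10 + 2 \cdot 386}{\left(-4\right) 667^{2}} = \frac{-10 + 772}{\left(-4\right) 444889} = \frac{762}{-1779556} = 762 \left(- \frac{1}{1779556}\right) = - \frac{381}{889778}$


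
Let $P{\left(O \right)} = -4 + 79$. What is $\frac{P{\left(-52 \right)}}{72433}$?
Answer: $\frac{75}{72433} \approx 0.0010354$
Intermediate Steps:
$P{\left(O \right)} = 75$
$\frac{P{\left(-52 \right)}}{72433} = \frac{75}{72433}$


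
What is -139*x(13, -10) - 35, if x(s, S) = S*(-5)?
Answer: -6985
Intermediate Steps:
x(s, S) = -5*S
-139*x(13, -10) - 35 = -(-695)*(-10) - 35 = -139*50 - 35 = -6950 - 35 = -6985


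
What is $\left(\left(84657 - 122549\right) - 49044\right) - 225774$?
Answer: $-312710$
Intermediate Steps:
$\left(\left(84657 - 122549\right) - 49044\right) - 225774 = \left(-37892 - 49044\right) - 225774 = -86936 - 225774 = -312710$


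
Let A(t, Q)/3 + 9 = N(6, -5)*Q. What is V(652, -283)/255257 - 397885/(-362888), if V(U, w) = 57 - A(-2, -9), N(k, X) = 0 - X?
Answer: 101642403917/92629702216 ≈ 1.0973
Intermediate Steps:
N(k, X) = -X
A(t, Q) = -27 + 15*Q (A(t, Q) = -27 + 3*((-1*(-5))*Q) = -27 + 3*(5*Q) = -27 + 15*Q)
V(U, w) = 219 (V(U, w) = 57 - (-27 + 15*(-9)) = 57 - (-27 - 135) = 57 - 1*(-162) = 57 + 162 = 219)
V(652, -283)/255257 - 397885/(-362888) = 219/255257 - 397885/(-362888) = 219*(1/255257) - 397885*(-1/362888) = 219/255257 + 397885/362888 = 101642403917/92629702216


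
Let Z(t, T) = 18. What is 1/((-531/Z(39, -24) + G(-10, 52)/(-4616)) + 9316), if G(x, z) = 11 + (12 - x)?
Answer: 4616/42866451 ≈ 0.00010768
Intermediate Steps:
G(x, z) = 23 - x
1/((-531/Z(39, -24) + G(-10, 52)/(-4616)) + 9316) = 1/((-531/18 + (23 - 1*(-10))/(-4616)) + 9316) = 1/((-531*1/18 + (23 + 10)*(-1/4616)) + 9316) = 1/((-59/2 + 33*(-1/4616)) + 9316) = 1/((-59/2 - 33/4616) + 9316) = 1/(-136205/4616 + 9316) = 1/(42866451/4616) = 4616/42866451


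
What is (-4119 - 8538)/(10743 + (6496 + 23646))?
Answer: -12657/40885 ≈ -0.30958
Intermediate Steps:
(-4119 - 8538)/(10743 + (6496 + 23646)) = -12657/(10743 + 30142) = -12657/40885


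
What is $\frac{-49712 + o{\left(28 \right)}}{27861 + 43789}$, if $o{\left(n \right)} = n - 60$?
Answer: $- \frac{24872}{35825} \approx -0.69426$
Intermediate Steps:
$o{\left(n \right)} = -60 + n$ ($o{\left(n \right)} = n - 60 = -60 + n$)
$\frac{-49712 + o{\left(28 \right)}}{27861 + 43789} = \frac{-49712 + \left(-60 + 28\right)}{27861 + 43789} = \frac{-49712 - 32}{71650} = \left(-49744\right) \frac{1}{71650} = - \frac{24872}{35825}$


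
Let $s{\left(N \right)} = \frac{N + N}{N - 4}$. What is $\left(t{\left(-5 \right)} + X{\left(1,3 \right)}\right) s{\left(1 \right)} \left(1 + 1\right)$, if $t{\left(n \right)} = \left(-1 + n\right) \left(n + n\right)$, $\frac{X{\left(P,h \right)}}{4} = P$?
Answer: $- \frac{256}{3} \approx -85.333$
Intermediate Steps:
$s{\left(N \right)} = \frac{2 N}{-4 + N}$
$X{\left(P,h \right)} = 4 P$
$t{\left(n \right)} = 2 n \left(-1 + n\right)$ ($t{\left(n \right)} = \left(-1 + n\right) 2 n = 2 n \left(-1 + n\right)$)
$\left(t{\left(-5 \right)} + X{\left(1,3 \right)}\right) s{\left(1 \right)} \left(1 + 1\right) = \left(2 \left(-5\right) \left(-1 - 5\right) + 4 \cdot 1\right) 2 \cdot 1 \frac{1}{-4 + 1} \left(1 + 1\right) = \left(2 \left(-5\right) \left(-6\right) + 4\right) 2 \cdot 1 \frac{1}{-3} \cdot 2 = \left(60 + 4\right) 2 \cdot 1 \left(- \frac{1}{3}\right) 2 = 64 \left(\left(- \frac{2}{3}\right) 2\right) = 64 \left(- \frac{4}{3}\right) = - \frac{256}{3}$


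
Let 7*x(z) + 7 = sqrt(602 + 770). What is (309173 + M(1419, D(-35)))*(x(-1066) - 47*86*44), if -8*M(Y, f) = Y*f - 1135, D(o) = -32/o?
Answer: -2199299967099/40 + 86562757*sqrt(7)/140 ≈ -5.4981e+10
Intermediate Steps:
x(z) = -1 + 2*sqrt(7) (x(z) = -1 + sqrt(602 + 770)/7 = -1 + sqrt(1372)/7 = -1 + (14*sqrt(7))/7 = -1 + 2*sqrt(7))
M(Y, f) = 1135/8 - Y*f/8 (M(Y, f) = -(Y*f - 1135)/8 = -(-1135 + Y*f)/8 = 1135/8 - Y*f/8)
(309173 + M(1419, D(-35)))*(x(-1066) - 47*86*44) = (309173 + (1135/8 - 1/8*1419*(-32/(-35))))*((-1 + 2*sqrt(7)) - 47*86*44) = (309173 + (1135/8 - 1/8*1419*(-32*(-1/35))))*((-1 + 2*sqrt(7)) - 4042*44) = (309173 + (1135/8 - 1/8*1419*32/35))*((-1 + 2*sqrt(7)) - 177848) = (309173 + (1135/8 - 5676/35))*(-177849 + 2*sqrt(7)) = (309173 - 5683/280)*(-177849 + 2*sqrt(7)) = 86562757*(-177849 + 2*sqrt(7))/280 = -2199299967099/40 + 86562757*sqrt(7)/140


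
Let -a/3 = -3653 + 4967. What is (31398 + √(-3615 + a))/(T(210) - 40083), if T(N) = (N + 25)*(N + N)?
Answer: 10466/19539 + I*√7557/58617 ≈ 0.53565 + 0.001483*I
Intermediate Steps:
a = -3942 (a = -3*(-3653 + 4967) = -3*1314 = -3942)
T(N) = 2*N*(25 + N) (T(N) = (25 + N)*(2*N) = 2*N*(25 + N))
(31398 + √(-3615 + a))/(T(210) - 40083) = (31398 + √(-3615 - 3942))/(2*210*(25 + 210) - 40083) = (31398 + √(-7557))/(2*210*235 - 40083) = (31398 + I*√7557)/(98700 - 40083) = (31398 + I*√7557)/58617 = (31398 + I*√7557)*(1/58617) = 10466/19539 + I*√7557/58617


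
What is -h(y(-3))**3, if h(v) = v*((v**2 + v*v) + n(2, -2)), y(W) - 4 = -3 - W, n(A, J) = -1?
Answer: -1906624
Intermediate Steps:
y(W) = 1 - W (y(W) = 4 + (-3 - W) = 1 - W)
h(v) = v*(-1 + 2*v**2) (h(v) = v*((v**2 + v*v) - 1) = v*((v**2 + v**2) - 1) = v*(2*v**2 - 1) = v*(-1 + 2*v**2))
-h(y(-3))**3 = -(-(1 - 1*(-3)) + 2*(1 - 1*(-3))**3)**3 = -(-(1 + 3) + 2*(1 + 3)**3)**3 = -(-1*4 + 2*4**3)**3 = -(-4 + 2*64)**3 = -(-4 + 128)**3 = -1*124**3 = -1*1906624 = -1906624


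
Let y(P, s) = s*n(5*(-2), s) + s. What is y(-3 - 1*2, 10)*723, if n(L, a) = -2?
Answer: -7230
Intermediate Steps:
y(P, s) = -s (y(P, s) = s*(-2) + s = -2*s + s = -s)
y(-3 - 1*2, 10)*723 = -1*10*723 = -10*723 = -7230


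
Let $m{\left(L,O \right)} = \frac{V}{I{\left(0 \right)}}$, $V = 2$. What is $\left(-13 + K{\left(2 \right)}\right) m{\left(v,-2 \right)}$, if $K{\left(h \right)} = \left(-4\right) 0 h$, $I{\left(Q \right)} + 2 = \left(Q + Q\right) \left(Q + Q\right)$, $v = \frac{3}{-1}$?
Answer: $13$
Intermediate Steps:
$v = -3$ ($v = 3 \left(-1\right) = -3$)
$I{\left(Q \right)} = -2 + 4 Q^{2}$ ($I{\left(Q \right)} = -2 + \left(Q + Q\right) \left(Q + Q\right) = -2 + 2 Q 2 Q = -2 + 4 Q^{2}$)
$m{\left(L,O \right)} = -1$ ($m{\left(L,O \right)} = \frac{2}{-2 + 4 \cdot 0^{2}} = \frac{2}{-2 + 4 \cdot 0} = \frac{2}{-2 + 0} = \frac{2}{-2} = 2 \left(- \frac{1}{2}\right) = -1$)
$K{\left(h \right)} = 0$ ($K{\left(h \right)} = 0 h = 0$)
$\left(-13 + K{\left(2 \right)}\right) m{\left(v,-2 \right)} = \left(-13 + 0\right) \left(-1\right) = \left(-13\right) \left(-1\right) = 13$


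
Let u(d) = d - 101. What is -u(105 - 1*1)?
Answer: -3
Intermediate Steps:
u(d) = -101 + d
-u(105 - 1*1) = -(-101 + (105 - 1*1)) = -(-101 + (105 - 1)) = -(-101 + 104) = -1*3 = -3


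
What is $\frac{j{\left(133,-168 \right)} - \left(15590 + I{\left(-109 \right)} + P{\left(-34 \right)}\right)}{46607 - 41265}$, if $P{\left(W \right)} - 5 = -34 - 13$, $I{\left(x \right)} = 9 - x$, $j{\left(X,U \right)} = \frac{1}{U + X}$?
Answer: $- \frac{548311}{186970} \approx -2.9326$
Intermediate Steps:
$P{\left(W \right)} = -42$ ($P{\left(W \right)} = 5 - 47 = -42$)
$\frac{j{\left(133,-168 \right)} - \left(15590 + I{\left(-109 \right)} + P{\left(-34 \right)}\right)}{46607 - 41265} = \frac{\frac{1}{-168 + 133} - \left(15557 + 109\right)}{46607 - 41265} = \frac{\frac{1}{-35} - 15666}{5342} = \left(- \frac{1}{35} - 15666\right) \frac{1}{5342} = \left(- \frac{548311}{35}\right) \frac{1}{5342} = - \frac{548311}{186970}$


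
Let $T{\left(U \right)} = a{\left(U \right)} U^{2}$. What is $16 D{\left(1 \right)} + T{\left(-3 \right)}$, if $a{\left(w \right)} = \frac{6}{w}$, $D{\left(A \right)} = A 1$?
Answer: $-2$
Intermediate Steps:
$D{\left(A \right)} = A$
$T{\left(U \right)} = 6 U$ ($T{\left(U \right)} = \frac{6}{U} U^{2} = 6 U$)
$16 D{\left(1 \right)} + T{\left(-3 \right)} = 16 \cdot 1 + 6 \left(-3\right) = 16 - 18 = -2$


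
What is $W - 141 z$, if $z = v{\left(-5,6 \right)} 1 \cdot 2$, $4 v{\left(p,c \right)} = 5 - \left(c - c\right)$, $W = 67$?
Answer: $- \frac{571}{2} \approx -285.5$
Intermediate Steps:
$v{\left(p,c \right)} = \frac{5}{4}$ ($v{\left(p,c \right)} = \frac{5 - \left(c - c\right)}{4} = \frac{5 - 0}{4} = \frac{5 + 0}{4} = \frac{1}{4} \cdot 5 = \frac{5}{4}$)
$z = \frac{5}{2}$ ($z = \frac{5}{4} \cdot 1 \cdot 2 = \frac{5}{4} \cdot 2 = \frac{5}{2} \approx 2.5$)
$W - 141 z = 67 - \frac{705}{2} = - \frac{571}{2}$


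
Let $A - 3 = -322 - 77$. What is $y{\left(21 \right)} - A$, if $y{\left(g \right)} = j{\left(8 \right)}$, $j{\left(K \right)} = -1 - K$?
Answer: $387$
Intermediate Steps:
$y{\left(g \right)} = -9$ ($y{\left(g \right)} = -1 - 8 = -9$)
$A = -396$ ($A = 3 - 399 = -396$)
$y{\left(21 \right)} - A = -9 - -396 = -9 + 396 = 387$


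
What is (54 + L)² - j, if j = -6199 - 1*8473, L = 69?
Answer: 29801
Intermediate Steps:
j = -14672 (j = -6199 - 8473 = -14672)
(54 + L)² - j = (54 + 69)² - 1*(-14672) = 123² + 14672 = 15129 + 14672 = 29801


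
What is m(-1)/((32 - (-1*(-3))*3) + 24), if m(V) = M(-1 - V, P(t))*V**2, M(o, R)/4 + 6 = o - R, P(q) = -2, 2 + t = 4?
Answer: -16/47 ≈ -0.34043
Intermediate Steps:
t = 2 (t = -2 + 4 = 2)
M(o, R) = -24 - 4*R + 4*o (M(o, R) = -24 + 4*(o - R) = -24 + (-4*R + 4*o) = -24 - 4*R + 4*o)
m(V) = V**2*(-20 - 4*V) (m(V) = (-24 - 4*(-2) + 4*(-1 - V))*V**2 = (-24 + 8 + (-4 - 4*V))*V**2 = (-20 - 4*V)*V**2 = V**2*(-20 - 4*V))
m(-1)/((32 - (-1*(-3))*3) + 24) = (4*(-1)**2*(-5 - 1*(-1)))/((32 - (-1*(-3))*3) + 24) = (4*1*(-5 + 1))/((32 - 3*3) + 24) = (4*1*(-4))/((32 - 1*9) + 24) = -16/((32 - 9) + 24) = -16/(23 + 24) = -16/47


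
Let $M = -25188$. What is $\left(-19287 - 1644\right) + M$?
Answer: $-46119$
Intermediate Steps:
$\left(-19287 - 1644\right) + M = \left(-19287 - 1644\right) - 25188 = -20931 - 25188 = -46119$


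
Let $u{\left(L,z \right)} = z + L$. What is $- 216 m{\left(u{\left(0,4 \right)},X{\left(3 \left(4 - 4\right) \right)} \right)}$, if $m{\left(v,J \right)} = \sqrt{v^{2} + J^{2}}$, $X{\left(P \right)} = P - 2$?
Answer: $- 432 \sqrt{5} \approx -965.98$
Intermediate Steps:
$u{\left(L,z \right)} = L + z$
$X{\left(P \right)} = -2 + P$
$m{\left(v,J \right)} = \sqrt{J^{2} + v^{2}}$
$- 216 m{\left(u{\left(0,4 \right)},X{\left(3 \left(4 - 4\right) \right)} \right)} = - 216 \sqrt{\left(-2 + 3 \left(4 - 4\right)\right)^{2} + \left(0 + 4\right)^{2}} = - 216 \sqrt{\left(-2 + 3 \cdot 0\right)^{2} + 4^{2}} = - 216 \sqrt{\left(-2 + 0\right)^{2} + 16} = - 216 \sqrt{\left(-2\right)^{2} + 16} = - 216 \sqrt{4 + 16} = - 216 \sqrt{20} = - 216 \cdot 2 \sqrt{5} = - 432 \sqrt{5}$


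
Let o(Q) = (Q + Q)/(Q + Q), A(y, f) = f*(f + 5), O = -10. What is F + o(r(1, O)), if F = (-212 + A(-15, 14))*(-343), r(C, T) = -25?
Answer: -18521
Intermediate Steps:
A(y, f) = f*(5 + f)
o(Q) = 1 (o(Q) = (2*Q)/((2*Q)) = (2*Q)*(1/(2*Q)) = 1)
F = -18522 (F = (-212 + 14*(5 + 14))*(-343) = (-212 + 14*19)*(-343) = (-212 + 266)*(-343) = 54*(-343) = -18522)
F + o(r(1, O)) = -18522 + 1 = -18521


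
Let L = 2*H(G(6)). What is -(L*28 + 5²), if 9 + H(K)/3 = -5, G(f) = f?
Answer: 2327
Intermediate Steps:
H(K) = -42 (H(K) = -27 + 3*(-5) = -27 - 15 = -42)
L = -84 (L = 2*(-42) = -84)
-(L*28 + 5²) = -(-84*28 + 5²) = -(-2352 + 25) = -1*(-2327) = 2327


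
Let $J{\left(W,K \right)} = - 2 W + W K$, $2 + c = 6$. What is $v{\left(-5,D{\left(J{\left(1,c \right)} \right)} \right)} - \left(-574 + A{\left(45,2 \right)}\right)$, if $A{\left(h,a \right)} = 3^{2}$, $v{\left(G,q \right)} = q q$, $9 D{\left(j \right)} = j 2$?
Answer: $\frac{45781}{81} \approx 565.2$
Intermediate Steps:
$c = 4$ ($c = -2 + 6 = 4$)
$J{\left(W,K \right)} = - 2 W + K W$
$D{\left(j \right)} = \frac{2 j}{9}$ ($D{\left(j \right)} = \frac{j 2}{9} = \frac{2 j}{9}$)
$v{\left(G,q \right)} = q^{2}$
$A{\left(h,a \right)} = 9$
$v{\left(-5,D{\left(J{\left(1,c \right)} \right)} \right)} - \left(-574 + A{\left(45,2 \right)}\right) = \left(\frac{2 \cdot 1 \left(-2 + 4\right)}{9}\right)^{2} - \left(-574 + 9\right) = \left(\frac{2 \cdot 1 \cdot 2}{9}\right)^{2} - -565 = \left(\frac{2}{9} \cdot 2\right)^{2} + 565 = \left(\frac{4}{9}\right)^{2} + 565 = \frac{16}{81} + 565 = \frac{45781}{81}$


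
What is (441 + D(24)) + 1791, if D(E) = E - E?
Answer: 2232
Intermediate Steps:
D(E) = 0
(441 + D(24)) + 1791 = (441 + 0) + 1791 = 441 + 1791 = 2232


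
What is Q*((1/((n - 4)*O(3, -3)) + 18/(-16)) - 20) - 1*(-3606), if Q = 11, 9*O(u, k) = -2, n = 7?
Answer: 26857/8 ≈ 3357.1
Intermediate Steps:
O(u, k) = -2/9 (O(u, k) = (⅑)*(-2) = -2/9)
Q*((1/((n - 4)*O(3, -3)) + 18/(-16)) - 20) - 1*(-3606) = 11*((1/((7 - 4)*(-2/9)) + 18/(-16)) - 20) - 1*(-3606) = 11*((-9/2/3 + 18*(-1/16)) - 20) + 3606 = 11*(((⅓)*(-9/2) - 9/8) - 20) + 3606 = 11*((-3/2 - 9/8) - 20) + 3606 = 11*(-21/8 - 20) + 3606 = 11*(-181/8) + 3606 = -1991/8 + 3606 = 26857/8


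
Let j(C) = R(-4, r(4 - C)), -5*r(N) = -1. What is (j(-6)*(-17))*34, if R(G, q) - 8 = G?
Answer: -2312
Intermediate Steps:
r(N) = ⅕ (r(N) = -⅕*(-1) = ⅕)
R(G, q) = 8 + G
j(C) = 4 (j(C) = 8 - 4 = 4)
(j(-6)*(-17))*34 = (4*(-17))*34 = -68*34 = -2312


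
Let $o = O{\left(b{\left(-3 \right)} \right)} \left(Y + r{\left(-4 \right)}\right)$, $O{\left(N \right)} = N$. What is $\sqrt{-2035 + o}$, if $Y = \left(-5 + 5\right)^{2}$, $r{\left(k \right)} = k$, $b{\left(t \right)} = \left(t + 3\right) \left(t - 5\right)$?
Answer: $i \sqrt{2035} \approx 45.111 i$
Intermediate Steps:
$b{\left(t \right)} = \left(-5 + t\right) \left(3 + t\right)$ ($b{\left(t \right)} = \left(3 + t\right) \left(-5 + t\right) = \left(-5 + t\right) \left(3 + t\right)$)
$Y = 0$ ($Y = 0^{2} = 0$)
$o = 0$ ($o = \left(-15 + \left(-3\right)^{2} - -6\right) \left(0 - 4\right) = \left(-15 + 9 + 6\right) \left(-4\right) = 0 \left(-4\right) = 0$)
$\sqrt{-2035 + o} = \sqrt{-2035 + 0} = \sqrt{-2035} = i \sqrt{2035}$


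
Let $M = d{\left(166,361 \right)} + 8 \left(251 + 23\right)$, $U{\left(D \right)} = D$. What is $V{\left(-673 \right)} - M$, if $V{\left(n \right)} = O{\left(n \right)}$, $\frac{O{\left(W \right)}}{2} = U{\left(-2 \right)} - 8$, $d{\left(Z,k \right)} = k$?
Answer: $-2573$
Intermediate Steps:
$O{\left(W \right)} = -20$ ($O{\left(W \right)} = 2 \left(-2 - 8\right) = 2 \left(-10\right) = -20$)
$V{\left(n \right)} = -20$
$M = 2553$ ($M = 361 + 8 \left(251 + 23\right) = 361 + 8 \cdot 274 = 361 + 2192 = 2553$)
$V{\left(-673 \right)} - M = -20 - 2553 = -2573$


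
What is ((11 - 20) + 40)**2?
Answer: 961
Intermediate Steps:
((11 - 20) + 40)**2 = (-9 + 40)**2 = 31**2 = 961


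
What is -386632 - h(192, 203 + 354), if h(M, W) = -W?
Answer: -386075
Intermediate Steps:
-386632 - h(192, 203 + 354) = -386632 - (-1)*(203 + 354) = -386632 - (-1)*557 = -386632 - 1*(-557) = -386632 + 557 = -386075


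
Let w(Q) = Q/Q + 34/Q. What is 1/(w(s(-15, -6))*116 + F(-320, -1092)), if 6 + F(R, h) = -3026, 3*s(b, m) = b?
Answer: -5/18524 ≈ -0.00026992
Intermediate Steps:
s(b, m) = b/3
F(R, h) = -3032 (F(R, h) = -6 - 3026 = -3032)
w(Q) = 1 + 34/Q
1/(w(s(-15, -6))*116 + F(-320, -1092)) = 1/(((34 + (⅓)*(-15))/(((⅓)*(-15))))*116 - 3032) = 1/(((34 - 5)/(-5))*116 - 3032) = 1/(-⅕*29*116 - 3032) = 1/(-29/5*116 - 3032) = 1/(-3364/5 - 3032) = 1/(-18524/5) = -5/18524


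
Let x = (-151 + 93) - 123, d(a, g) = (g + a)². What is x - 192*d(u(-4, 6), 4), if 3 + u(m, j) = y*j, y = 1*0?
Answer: -373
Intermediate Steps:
y = 0
u(m, j) = -3 (u(m, j) = -3 + 0*j = -3 + 0 = -3)
d(a, g) = (a + g)²
x = -181 (x = -58 - 123 = -181)
x - 192*d(u(-4, 6), 4) = -181 - 192*(-3 + 4)² = -181 - 192*1² = -181 - 192*1 = -181 - 192 = -373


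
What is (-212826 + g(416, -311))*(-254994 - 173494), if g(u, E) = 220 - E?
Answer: 90965859960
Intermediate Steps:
(-212826 + g(416, -311))*(-254994 - 173494) = (-212826 + (220 - 1*(-311)))*(-254994 - 173494) = (-212826 + (220 + 311))*(-428488) = (-212826 + 531)*(-428488) = -212295*(-428488) = 90965859960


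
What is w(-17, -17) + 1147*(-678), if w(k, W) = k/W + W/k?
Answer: -777664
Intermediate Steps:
w(k, W) = W/k + k/W
w(-17, -17) + 1147*(-678) = (-17/(-17) - 17/(-17)) + 1147*(-678) = (-17*(-1/17) - 17*(-1/17)) - 777666 = (1 + 1) - 777666 = 2 - 777666 = -777664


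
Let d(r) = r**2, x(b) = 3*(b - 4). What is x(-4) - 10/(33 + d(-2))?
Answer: -898/37 ≈ -24.270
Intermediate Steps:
x(b) = -12 + 3*b (x(b) = 3*(-4 + b) = -12 + 3*b)
x(-4) - 10/(33 + d(-2)) = (-12 + 3*(-4)) - 10/(33 + (-2)**2) = (-12 - 12) - 10/(33 + 4) = -24 - 10/37 = -898/37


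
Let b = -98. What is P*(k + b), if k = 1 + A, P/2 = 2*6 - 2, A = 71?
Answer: -520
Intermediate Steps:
P = 20 (P = 2*(2*6 - 2) = 2*(12 - 2) = 2*10 = 20)
k = 72 (k = 1 + 71 = 72)
P*(k + b) = 20*(72 - 98) = 20*(-26) = -520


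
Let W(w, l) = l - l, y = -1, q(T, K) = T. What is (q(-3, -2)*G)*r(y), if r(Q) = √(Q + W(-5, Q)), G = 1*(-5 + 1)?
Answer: 12*I ≈ 12.0*I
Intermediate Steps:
G = -4 (G = 1*(-4) = -4)
W(w, l) = 0
r(Q) = √Q (r(Q) = √(Q + 0) = √Q)
(q(-3, -2)*G)*r(y) = (-3*(-4))*√(-1) = 12*I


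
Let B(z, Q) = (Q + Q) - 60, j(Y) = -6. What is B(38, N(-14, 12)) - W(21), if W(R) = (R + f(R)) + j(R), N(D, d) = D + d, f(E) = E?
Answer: -100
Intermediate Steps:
B(z, Q) = -60 + 2*Q (B(z, Q) = 2*Q - 60 = -60 + 2*Q)
W(R) = -6 + 2*R (W(R) = (R + R) - 6 = 2*R - 6 = -6 + 2*R)
B(38, N(-14, 12)) - W(21) = (-60 + 2*(-14 + 12)) - (-6 + 2*21) = (-60 + 2*(-2)) - (-6 + 42) = (-60 - 4) - 1*36 = -64 - 36 = -100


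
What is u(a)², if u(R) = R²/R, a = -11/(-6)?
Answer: 121/36 ≈ 3.3611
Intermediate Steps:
a = 11/6 (a = -11*(-⅙) = 11/6 ≈ 1.8333)
u(R) = R
u(a)² = (11/6)² = 121/36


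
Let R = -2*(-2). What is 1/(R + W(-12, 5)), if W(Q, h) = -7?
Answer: -1/3 ≈ -0.33333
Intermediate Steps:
R = 4
1/(R + W(-12, 5)) = 1/(4 - 7) = 1/(-3) = -1/3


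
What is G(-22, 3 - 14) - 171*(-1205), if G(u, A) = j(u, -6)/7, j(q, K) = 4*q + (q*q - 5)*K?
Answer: 1439423/7 ≈ 2.0563e+5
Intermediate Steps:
j(q, K) = 4*q + K*(-5 + q²) (j(q, K) = 4*q + (q² - 5)*K = 4*q + (-5 + q²)*K = 4*q + K*(-5 + q²))
G(u, A) = 30/7 - 6*u²/7 + 4*u/7 (G(u, A) = (-5*(-6) + 4*u - 6*u²)/7 = (30 + 4*u - 6*u²)*(⅐) = (30 - 6*u² + 4*u)*(⅐) = 30/7 - 6*u²/7 + 4*u/7)
G(-22, 3 - 14) - 171*(-1205) = (30/7 - 6/7*(-22)² + (4/7)*(-22)) - 171*(-1205) = (30/7 - 6/7*484 - 88/7) + 206055 = (30/7 - 2904/7 - 88/7) + 206055 = -2962/7 + 206055 = 1439423/7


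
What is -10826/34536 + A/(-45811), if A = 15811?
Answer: -520999291/791064348 ≈ -0.65861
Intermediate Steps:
-10826/34536 + A/(-45811) = -10826/34536 + 15811/(-45811) = -10826*1/34536 + 15811*(-1/45811) = -5413/17268 - 15811/45811 = -520999291/791064348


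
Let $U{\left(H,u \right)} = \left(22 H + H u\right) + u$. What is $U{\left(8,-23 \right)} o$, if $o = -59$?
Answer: $1829$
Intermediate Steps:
$U{\left(H,u \right)} = u + 22 H + H u$
$U{\left(8,-23 \right)} o = \left(-23 + 22 \cdot 8 + 8 \left(-23\right)\right) \left(-59\right) = \left(-23 + 176 - 184\right) \left(-59\right) = \left(-31\right) \left(-59\right) = 1829$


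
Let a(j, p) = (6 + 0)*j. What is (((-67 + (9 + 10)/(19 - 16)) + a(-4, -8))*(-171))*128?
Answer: 1853184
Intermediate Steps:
a(j, p) = 6*j
(((-67 + (9 + 10)/(19 - 16)) + a(-4, -8))*(-171))*128 = (((-67 + (9 + 10)/(19 - 16)) + 6*(-4))*(-171))*128 = (((-67 + 19/3) - 24)*(-171))*128 = ((-182/3 - 24)*(-171))*128 = -254/3*(-171)*128 = 14478*128 = 1853184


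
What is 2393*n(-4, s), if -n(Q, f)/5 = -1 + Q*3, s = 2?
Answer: 155545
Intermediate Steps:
n(Q, f) = 5 - 15*Q (n(Q, f) = -5*(-1 + Q*3) = -5*(-1 + 3*Q) = 5 - 15*Q)
2393*n(-4, s) = 2393*(5 - 15*(-4)) = 2393*(5 + 60) = 2393*65 = 155545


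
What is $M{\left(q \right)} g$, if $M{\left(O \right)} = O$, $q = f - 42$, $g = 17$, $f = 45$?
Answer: $51$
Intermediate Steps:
$q = 3$ ($q = 45 - 42 = 3$)
$M{\left(q \right)} g = 3 \cdot 17 = 51$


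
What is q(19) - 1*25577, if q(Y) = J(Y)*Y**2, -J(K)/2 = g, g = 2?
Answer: -27021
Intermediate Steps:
J(K) = -4 (J(K) = -2*2 = -4)
q(Y) = -4*Y**2
q(19) - 1*25577 = -4*19**2 - 1*25577 = -4*361 - 25577 = -1444 - 25577 = -27021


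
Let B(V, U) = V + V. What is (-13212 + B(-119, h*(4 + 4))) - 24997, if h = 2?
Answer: -38447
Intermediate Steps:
B(V, U) = 2*V
(-13212 + B(-119, h*(4 + 4))) - 24997 = (-13212 + 2*(-119)) - 24997 = (-13212 - 238) - 24997 = -13450 - 24997 = -38447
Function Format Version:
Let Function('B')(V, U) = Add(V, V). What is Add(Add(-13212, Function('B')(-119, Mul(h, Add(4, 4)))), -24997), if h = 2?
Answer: -38447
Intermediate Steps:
Function('B')(V, U) = Mul(2, V)
Add(Add(-13212, Function('B')(-119, Mul(h, Add(4, 4)))), -24997) = Add(Add(-13212, Mul(2, -119)), -24997) = Add(Add(-13212, -238), -24997) = Add(-13450, -24997) = -38447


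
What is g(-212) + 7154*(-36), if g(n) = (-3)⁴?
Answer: -257463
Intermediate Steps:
g(n) = 81
g(-212) + 7154*(-36) = 81 + 7154*(-36) = 81 - 257544 = -257463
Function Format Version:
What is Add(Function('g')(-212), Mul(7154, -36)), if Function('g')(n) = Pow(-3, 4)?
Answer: -257463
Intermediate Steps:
Function('g')(n) = 81
Add(Function('g')(-212), Mul(7154, -36)) = Add(81, Mul(7154, -36)) = Add(81, -257544) = -257463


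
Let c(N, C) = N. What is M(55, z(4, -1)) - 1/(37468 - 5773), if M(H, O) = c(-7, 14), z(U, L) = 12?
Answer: -221866/31695 ≈ -7.0000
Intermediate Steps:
M(H, O) = -7
M(55, z(4, -1)) - 1/(37468 - 5773) = -7 - 1/(37468 - 5773) = -7 - 1/31695 = -221866/31695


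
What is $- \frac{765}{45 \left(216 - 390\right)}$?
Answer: $\frac{17}{174} \approx 0.097701$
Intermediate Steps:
$- \frac{765}{45 \left(216 - 390\right)} = - \frac{765}{45 \left(-174\right)} = - \frac{765}{-7830} = \left(-765\right) \left(- \frac{1}{7830}\right) = \frac{17}{174}$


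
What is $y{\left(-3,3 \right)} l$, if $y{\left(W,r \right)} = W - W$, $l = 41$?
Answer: $0$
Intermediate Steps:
$y{\left(W,r \right)} = 0$
$y{\left(-3,3 \right)} l = 0 \cdot 41 = 0$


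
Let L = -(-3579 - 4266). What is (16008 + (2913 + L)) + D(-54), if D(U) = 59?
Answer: 26825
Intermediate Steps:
L = 7845 (L = -1*(-7845) = 7845)
(16008 + (2913 + L)) + D(-54) = (16008 + (2913 + 7845)) + 59 = (16008 + 10758) + 59 = 26766 + 59 = 26825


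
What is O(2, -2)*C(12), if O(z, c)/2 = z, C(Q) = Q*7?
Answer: 336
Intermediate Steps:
C(Q) = 7*Q
O(z, c) = 2*z
O(2, -2)*C(12) = (2*2)*(7*12) = 4*84 = 336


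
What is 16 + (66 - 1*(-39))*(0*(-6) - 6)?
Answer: -614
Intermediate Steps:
16 + (66 - 1*(-39))*(0*(-6) - 6) = 16 + (66 + 39)*(0 - 6) = 16 + 105*(-6) = 16 - 630 = -614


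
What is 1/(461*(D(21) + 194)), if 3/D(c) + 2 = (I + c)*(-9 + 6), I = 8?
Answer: 89/7958243 ≈ 1.1183e-5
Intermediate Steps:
D(c) = 3/(-26 - 3*c) (D(c) = 3/(-2 + (8 + c)*(-9 + 6)) = 3/(-2 + (8 + c)*(-3)) = 3/(-2 + (-24 - 3*c)) = 3/(-26 - 3*c))
1/(461*(D(21) + 194)) = 1/(461*(-3/(26 + 3*21) + 194)) = 1/(461*(-3/(26 + 63) + 194)) = 1/(461*(-3/89 + 194)) = 1/(461*(17263/89)) = 1/(7958243/89) = 89/7958243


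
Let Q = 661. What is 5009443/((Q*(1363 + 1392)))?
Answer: 5009443/1821055 ≈ 2.7508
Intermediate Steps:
5009443/((Q*(1363 + 1392))) = 5009443/((661*(1363 + 1392))) = 5009443/((661*2755)) = 5009443/1821055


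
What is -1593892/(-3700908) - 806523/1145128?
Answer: -289914266177/1059503344056 ≈ -0.27363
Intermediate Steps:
-1593892/(-3700908) - 806523/1145128 = -1593892*(-1/3700908) - 806523*1/1145128 = 398473/925227 - 806523/1145128 = -289914266177/1059503344056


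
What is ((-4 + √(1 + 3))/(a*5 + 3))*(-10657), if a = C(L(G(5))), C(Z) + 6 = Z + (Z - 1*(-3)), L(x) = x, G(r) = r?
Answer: 10657/19 ≈ 560.89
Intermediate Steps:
C(Z) = -3 + 2*Z (C(Z) = -6 + (Z + (Z - 1*(-3))) = -6 + (Z + (Z + 3)) = -6 + (Z + (3 + Z)) = -6 + (3 + 2*Z) = -3 + 2*Z)
a = 7 (a = -3 + 2*5 = -3 + 10 = 7)
((-4 + √(1 + 3))/(a*5 + 3))*(-10657) = ((-4 + √(1 + 3))/(7*5 + 3))*(-10657) = ((-4 + √4)/(35 + 3))*(-10657) = ((-4 + 2)/38)*(-10657) = -2*1/38*(-10657) = -1/19*(-10657) = 10657/19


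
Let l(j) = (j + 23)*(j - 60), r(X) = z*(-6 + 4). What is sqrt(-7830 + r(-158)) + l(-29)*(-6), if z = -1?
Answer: -3204 + 2*I*sqrt(1957) ≈ -3204.0 + 88.476*I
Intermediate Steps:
r(X) = 2 (r(X) = -(-6 + 4) = -1*(-2) = 2)
l(j) = (-60 + j)*(23 + j) (l(j) = (23 + j)*(-60 + j) = (-60 + j)*(23 + j))
sqrt(-7830 + r(-158)) + l(-29)*(-6) = sqrt(-7830 + 2) + (-1380 + (-29)**2 - 37*(-29))*(-6) = sqrt(-7828) + (-1380 + 841 + 1073)*(-6) = 2*I*sqrt(1957) + 534*(-6) = 2*I*sqrt(1957) - 3204 = -3204 + 2*I*sqrt(1957)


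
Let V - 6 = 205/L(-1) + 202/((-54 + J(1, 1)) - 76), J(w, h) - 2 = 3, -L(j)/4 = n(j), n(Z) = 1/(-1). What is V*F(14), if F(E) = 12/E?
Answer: 83451/1750 ≈ 47.686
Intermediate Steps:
n(Z) = -1
L(j) = 4 (L(j) = -4*(-1) = 4)
J(w, h) = 5 (J(w, h) = 2 + 3 = 5)
V = 27817/500 (V = 6 + (205/4 + 202/((-54 + 5) - 76)) = 6 + (205*(1/4) + 202/(-49 - 76)) = 6 + (205/4 + 202/(-125)) = 6 + (205/4 + 202*(-1/125)) = 6 + (205/4 - 202/125) = 6 + 24817/500 = 27817/500 ≈ 55.634)
V*F(14) = 27817*(12/14)/500 = 27817*(12*(1/14))/500 = (27817/500)*(6/7) = 83451/1750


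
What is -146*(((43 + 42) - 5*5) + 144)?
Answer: -29784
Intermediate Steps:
-146*(((43 + 42) - 5*5) + 144) = -146*((85 - 25) + 144) = -146*(60 + 144) = -146*204 = -29784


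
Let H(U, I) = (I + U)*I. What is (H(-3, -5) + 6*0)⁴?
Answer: 2560000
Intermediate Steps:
H(U, I) = I*(I + U)
(H(-3, -5) + 6*0)⁴ = (-5*(-5 - 3) + 6*0)⁴ = (-5*(-8) + 0)⁴ = (40 + 0)⁴ = 40⁴ = 2560000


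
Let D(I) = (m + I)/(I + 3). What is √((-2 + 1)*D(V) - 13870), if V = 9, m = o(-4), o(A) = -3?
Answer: I*√55482/2 ≈ 117.77*I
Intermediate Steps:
m = -3
D(I) = (-3 + I)/(3 + I) (D(I) = (-3 + I)/(I + 3) = (-3 + I)/(3 + I))
√((-2 + 1)*D(V) - 13870) = √((-2 + 1)*((-3 + 9)/(3 + 9)) - 13870) = √(-6/12 - 13870) = √(-1*½ - 13870) = √(-½ - 13870) = √(-27741/2) = I*√55482/2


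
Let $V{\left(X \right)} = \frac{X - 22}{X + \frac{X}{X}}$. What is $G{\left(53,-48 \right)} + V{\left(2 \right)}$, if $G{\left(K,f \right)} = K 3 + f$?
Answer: $\frac{313}{3} \approx 104.33$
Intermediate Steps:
$G{\left(K,f \right)} = f + 3 K$ ($G{\left(K,f \right)} = 3 K + f = f + 3 K$)
$V{\left(X \right)} = \frac{-22 + X}{1 + X}$ ($V{\left(X \right)} = \frac{-22 + X}{X + 1} = \frac{-22 + X}{1 + X}$)
$G{\left(53,-48 \right)} + V{\left(2 \right)} = \left(-48 + 3 \cdot 53\right) + \frac{-22 + 2}{1 + 2} = \left(-48 + 159\right) + \frac{1}{3} \left(-20\right) = 111 + \frac{1}{3} \left(-20\right) = 111 - \frac{20}{3} = \frac{313}{3}$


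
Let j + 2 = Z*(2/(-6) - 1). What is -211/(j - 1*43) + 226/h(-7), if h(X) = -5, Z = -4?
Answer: -23729/595 ≈ -39.881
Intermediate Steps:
j = 10/3 (j = -2 - 4*(2/(-6) - 1) = -2 - 4*(2*(-⅙) - 1) = -2 - 4*(-⅓ - 1) = -2 - 4*(-4/3) = -2 + 16/3 = 10/3 ≈ 3.3333)
-211/(j - 1*43) + 226/h(-7) = -211/(10/3 - 1*43) + 226/(-5) = -211/(10/3 - 43) + 226*(-⅕) = -211/(-119/3) - 226/5 = -211*(-3/119) - 226/5 = 633/119 - 226/5 = -23729/595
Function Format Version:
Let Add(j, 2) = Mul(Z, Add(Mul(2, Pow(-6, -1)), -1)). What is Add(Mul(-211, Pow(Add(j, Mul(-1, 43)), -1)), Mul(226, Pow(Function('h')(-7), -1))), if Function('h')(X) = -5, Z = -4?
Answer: Rational(-23729, 595) ≈ -39.881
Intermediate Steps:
j = Rational(10, 3) (j = Add(-2, Mul(-4, Add(Mul(2, Pow(-6, -1)), -1))) = Add(-2, Mul(-4, Add(Mul(2, Rational(-1, 6)), -1))) = Add(-2, Mul(-4, Add(Rational(-1, 3), -1))) = Add(-2, Mul(-4, Rational(-4, 3))) = Add(-2, Rational(16, 3)) = Rational(10, 3) ≈ 3.3333)
Add(Mul(-211, Pow(Add(j, Mul(-1, 43)), -1)), Mul(226, Pow(Function('h')(-7), -1))) = Add(Mul(-211, Pow(Add(Rational(10, 3), Mul(-1, 43)), -1)), Mul(226, Pow(-5, -1))) = Add(Mul(-211, Pow(Add(Rational(10, 3), -43), -1)), Mul(226, Rational(-1, 5))) = Add(Mul(-211, Pow(Rational(-119, 3), -1)), Rational(-226, 5)) = Add(Mul(-211, Rational(-3, 119)), Rational(-226, 5)) = Add(Rational(633, 119), Rational(-226, 5)) = Rational(-23729, 595)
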